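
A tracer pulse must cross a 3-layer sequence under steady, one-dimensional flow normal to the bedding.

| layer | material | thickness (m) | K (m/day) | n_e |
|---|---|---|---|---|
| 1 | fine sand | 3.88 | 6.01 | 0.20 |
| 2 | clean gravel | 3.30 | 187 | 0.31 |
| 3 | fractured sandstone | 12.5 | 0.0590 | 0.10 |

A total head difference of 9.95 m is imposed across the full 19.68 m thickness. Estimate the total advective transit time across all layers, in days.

With flow normal to the layers, continuity requires the same specific discharge q through every layer.
Σ(b_i/K_i) = 3.88/6.01 + 3.30/187 + 12.5/0.0590 = 212.5 d.
q = Δh / Σ(b_i/K_i) = 9.95 / 212.5 = 0.04682 m/day.
In each layer the seepage velocity is v_i = q/n_i, so the layer transit time is t_i = b_i·n_i / q:
  layer 1 (fine sand): t_1 = 3.88 × 0.20 / 0.04682 = 16.58 d
  layer 2 (clean gravel): t_2 = 3.30 × 0.31 / 0.04682 = 21.85 d
  layer 3 (fractured sandstone): t_3 = 12.5 × 0.10 / 0.04682 = 26.70 d
Total t = Σ t_i = 65.13 days.

65.1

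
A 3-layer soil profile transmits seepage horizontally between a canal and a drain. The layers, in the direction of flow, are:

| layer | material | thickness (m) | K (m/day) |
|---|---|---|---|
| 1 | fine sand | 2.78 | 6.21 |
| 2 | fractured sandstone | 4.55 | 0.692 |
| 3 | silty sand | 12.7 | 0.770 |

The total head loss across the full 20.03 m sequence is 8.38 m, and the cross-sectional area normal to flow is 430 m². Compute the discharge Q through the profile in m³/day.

153

Flow is perpendicular to layering, so the layers act in series and the equivalent K is the thickness-weighted harmonic mean.
Total thickness L = 2.78 + 4.55 + 12.7 = 20.03 m.
Σ(b_i/K_i) = 2.78/6.21 + 4.55/0.692 + 12.7/0.770 = 23.52 d.
K_eq = L / Σ(b_i/K_i) = 20.03 / 23.52 = 0.8517 m/day.
Q = K_eq · A · (Δh/L) = 0.8517 × 430 × (8.38/20.03) = 153.2 m³/day.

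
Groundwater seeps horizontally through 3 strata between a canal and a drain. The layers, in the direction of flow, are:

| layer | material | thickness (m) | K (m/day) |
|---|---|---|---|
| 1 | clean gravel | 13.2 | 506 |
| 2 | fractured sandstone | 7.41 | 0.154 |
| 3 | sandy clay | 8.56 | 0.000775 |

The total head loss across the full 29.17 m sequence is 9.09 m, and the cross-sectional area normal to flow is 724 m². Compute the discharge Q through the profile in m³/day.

0.593

Flow is perpendicular to layering, so the layers act in series and the equivalent K is the thickness-weighted harmonic mean.
Total thickness L = 13.2 + 7.41 + 8.56 = 29.17 m.
Σ(b_i/K_i) = 13.2/506 + 7.41/0.154 + 8.56/0.000775 = 11093 d.
K_eq = L / Σ(b_i/K_i) = 29.17 / 11093 = 0.002630 m/day.
Q = K_eq · A · (Δh/L) = 0.002630 × 724 × (9.09/29.17) = 0.5933 m³/day.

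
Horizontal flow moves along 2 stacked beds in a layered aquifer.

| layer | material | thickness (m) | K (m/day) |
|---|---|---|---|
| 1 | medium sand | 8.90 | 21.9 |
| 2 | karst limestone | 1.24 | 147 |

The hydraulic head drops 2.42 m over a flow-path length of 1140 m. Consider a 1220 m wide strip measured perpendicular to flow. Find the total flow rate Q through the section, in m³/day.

977

Flow is parallel to layering, so each bed carries its own Darcy discharge and the transmissivities add.
Σ(K_i·b_i) = 21.9×8.90 + 147×1.24 = 377.2 m²/day.
Hydraulic gradient i = Δh / L = 2.42 / 1140 = 0.002123.
Q = Σ(K_i·b_i) · W · i = 377.2 × 1220 × 0.002123 = 976.9 m³/day.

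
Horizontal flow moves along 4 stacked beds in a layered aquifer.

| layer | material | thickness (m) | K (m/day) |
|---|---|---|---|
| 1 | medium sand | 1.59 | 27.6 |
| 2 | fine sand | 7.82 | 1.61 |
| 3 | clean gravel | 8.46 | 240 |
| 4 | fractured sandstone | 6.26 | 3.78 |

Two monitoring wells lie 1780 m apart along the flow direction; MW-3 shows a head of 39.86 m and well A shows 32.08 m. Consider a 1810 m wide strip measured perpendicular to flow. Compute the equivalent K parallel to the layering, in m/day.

87.5

Flow is parallel to layering, so each bed carries its own Darcy discharge and the transmissivities add.
Σ(K_i·b_i) = 27.6×1.59 + 1.61×7.82 + 240×8.46 + 3.78×6.26 = 2111 m²/day.
Total thickness b = 24.13 m, so K_eq = Σ(K_i·b_i)/b = 87.47 m/day.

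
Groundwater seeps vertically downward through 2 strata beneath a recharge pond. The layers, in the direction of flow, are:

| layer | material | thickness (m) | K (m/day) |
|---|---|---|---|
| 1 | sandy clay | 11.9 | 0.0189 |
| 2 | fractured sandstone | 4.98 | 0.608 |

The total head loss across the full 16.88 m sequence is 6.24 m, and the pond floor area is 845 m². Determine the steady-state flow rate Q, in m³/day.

Flow is perpendicular to layering, so the layers act in series and the equivalent K is the thickness-weighted harmonic mean.
Total thickness L = 11.9 + 4.98 = 16.88 m.
Σ(b_i/K_i) = 11.9/0.0189 + 4.98/0.608 = 637.8 d.
K_eq = L / Σ(b_i/K_i) = 16.88 / 637.8 = 0.02647 m/day.
Q = K_eq · A · (Δh/L) = 0.02647 × 845 × (6.24/16.88) = 8.267 m³/day.

8.27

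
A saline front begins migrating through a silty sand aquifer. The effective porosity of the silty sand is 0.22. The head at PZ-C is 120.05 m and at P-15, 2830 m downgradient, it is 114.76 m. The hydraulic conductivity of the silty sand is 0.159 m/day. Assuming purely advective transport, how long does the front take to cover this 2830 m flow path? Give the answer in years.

5740

Hydraulic gradient i = (120.05 − 114.76) / 2830 = 5.29 / 2830 = 0.001869.
Darcy flux q = K · i = 0.1590 × 0.001869 = 0.0002972 m/day.
Seepage velocity v = q / n_e = 0.0002972 / 0.22 = 0.001351 m/day.
Travel time t = L / v = 2830 / 0.001351 = 2.095e+06 days = 5735 years.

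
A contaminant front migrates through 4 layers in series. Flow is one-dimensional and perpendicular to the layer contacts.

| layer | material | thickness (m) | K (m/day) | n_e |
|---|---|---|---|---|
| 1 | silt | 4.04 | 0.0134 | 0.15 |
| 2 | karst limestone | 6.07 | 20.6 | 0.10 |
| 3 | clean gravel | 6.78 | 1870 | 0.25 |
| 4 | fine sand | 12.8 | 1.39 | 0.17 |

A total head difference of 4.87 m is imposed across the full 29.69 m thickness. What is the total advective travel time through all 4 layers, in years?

With flow normal to the layers, continuity requires the same specific discharge q through every layer.
Σ(b_i/K_i) = 4.04/0.0134 + 6.07/20.6 + 6.78/1870 + 12.8/1.39 = 311.0 d.
q = Δh / Σ(b_i/K_i) = 4.87 / 311.0 = 0.01566 m/day.
In each layer the seepage velocity is v_i = q/n_i, so the layer transit time is t_i = b_i·n_i / q:
  layer 1 (silt): t_1 = 4.04 × 0.15 / 0.01566 = 38.70 d
  layer 2 (karst limestone): t_2 = 6.07 × 0.10 / 0.01566 = 38.76 d
  layer 3 (clean gravel): t_3 = 6.78 × 0.25 / 0.01566 = 108.2 d
  layer 4 (fine sand): t_4 = 12.8 × 0.17 / 0.01566 = 139.0 d
Total t = Σ t_i = 324.7 days = 0.8889 years.

0.889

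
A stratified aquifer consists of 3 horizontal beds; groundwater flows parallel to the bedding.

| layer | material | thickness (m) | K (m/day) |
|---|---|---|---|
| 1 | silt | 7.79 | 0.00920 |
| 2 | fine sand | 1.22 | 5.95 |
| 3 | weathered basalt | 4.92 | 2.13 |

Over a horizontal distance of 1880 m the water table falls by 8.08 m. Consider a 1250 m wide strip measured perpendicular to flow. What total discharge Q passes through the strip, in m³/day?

Flow is parallel to layering, so each bed carries its own Darcy discharge and the transmissivities add.
Σ(K_i·b_i) = 0.00920×7.79 + 5.95×1.22 + 2.13×4.92 = 17.81 m²/day.
Hydraulic gradient i = Δh / L = 8.08 / 1880 = 0.004298.
Q = Σ(K_i·b_i) · W · i = 17.81 × 1250 × 0.004298 = 95.68 m³/day.

95.7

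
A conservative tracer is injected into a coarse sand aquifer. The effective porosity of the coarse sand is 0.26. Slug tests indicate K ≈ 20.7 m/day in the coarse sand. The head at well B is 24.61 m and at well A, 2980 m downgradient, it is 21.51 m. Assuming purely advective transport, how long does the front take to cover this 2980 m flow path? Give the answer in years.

Hydraulic gradient i = (24.61 − 21.51) / 2980 = 3.1 / 2980 = 0.001040.
Darcy flux q = K · i = 20.70 × 0.001040 = 0.02153 m/day.
Seepage velocity v = q / n_e = 0.02153 / 0.26 = 0.08282 m/day.
Travel time t = L / v = 2980 / 0.08282 = 35981 days = 98.51 years.

98.5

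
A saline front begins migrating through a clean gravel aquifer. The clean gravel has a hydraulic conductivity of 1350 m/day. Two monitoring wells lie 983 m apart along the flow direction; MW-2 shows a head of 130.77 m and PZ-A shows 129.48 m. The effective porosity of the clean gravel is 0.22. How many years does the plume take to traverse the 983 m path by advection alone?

Hydraulic gradient i = (130.77 − 129.48) / 983 = 1.29 / 983 = 0.001312.
Darcy flux q = K · i = 1350 × 0.001312 = 1.772 m/day.
Seepage velocity v = q / n_e = 1.772 / 0.22 = 8.053 m/day.
Travel time t = L / v = 983 / 8.053 = 122.1 days = 0.3342 years.

0.334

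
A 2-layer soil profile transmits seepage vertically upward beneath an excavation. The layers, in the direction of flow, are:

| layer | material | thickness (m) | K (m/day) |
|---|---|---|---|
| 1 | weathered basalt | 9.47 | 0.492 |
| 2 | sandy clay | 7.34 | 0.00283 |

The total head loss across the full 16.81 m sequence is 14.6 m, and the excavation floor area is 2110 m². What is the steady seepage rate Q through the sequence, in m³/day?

11.8

Flow is perpendicular to layering, so the layers act in series and the equivalent K is the thickness-weighted harmonic mean.
Total thickness L = 9.47 + 7.34 = 16.81 m.
Σ(b_i/K_i) = 9.47/0.492 + 7.34/0.00283 = 2613 d.
K_eq = L / Σ(b_i/K_i) = 16.81 / 2613 = 0.006433 m/day.
Q = K_eq · A · (Δh/L) = 0.006433 × 2110 × (14.6/16.81) = 11.79 m³/day.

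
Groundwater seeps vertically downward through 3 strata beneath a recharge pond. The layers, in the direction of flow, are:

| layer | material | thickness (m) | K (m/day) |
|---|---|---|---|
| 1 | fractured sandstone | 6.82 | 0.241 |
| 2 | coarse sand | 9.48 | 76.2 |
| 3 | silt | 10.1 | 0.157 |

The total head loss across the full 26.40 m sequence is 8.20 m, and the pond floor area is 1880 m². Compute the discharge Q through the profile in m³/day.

166

Flow is perpendicular to layering, so the layers act in series and the equivalent K is the thickness-weighted harmonic mean.
Total thickness L = 6.82 + 9.48 + 10.1 = 26.40 m.
Σ(b_i/K_i) = 6.82/0.241 + 9.48/76.2 + 10.1/0.157 = 92.75 d.
K_eq = L / Σ(b_i/K_i) = 26.40 / 92.75 = 0.2846 m/day.
Q = K_eq · A · (Δh/L) = 0.2846 × 1880 × (8.20/26.40) = 166.2 m³/day.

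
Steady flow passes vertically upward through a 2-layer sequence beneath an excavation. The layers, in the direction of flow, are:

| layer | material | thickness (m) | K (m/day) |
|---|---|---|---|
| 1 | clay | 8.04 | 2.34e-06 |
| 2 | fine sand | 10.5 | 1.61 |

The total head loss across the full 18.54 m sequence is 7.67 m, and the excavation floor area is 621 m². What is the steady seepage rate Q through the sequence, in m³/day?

Flow is perpendicular to layering, so the layers act in series and the equivalent K is the thickness-weighted harmonic mean.
Total thickness L = 8.04 + 10.5 = 18.54 m.
Σ(b_i/K_i) = 8.04/2.34e-06 + 10.5/1.61 = 3.436e+06 d.
K_eq = L / Σ(b_i/K_i) = 18.54 / 3.436e+06 = 5.396e-06 m/day.
Q = K_eq · A · (Δh/L) = 5.396e-06 × 621 × (7.67/18.54) = 0.001386 m³/day.

0.00139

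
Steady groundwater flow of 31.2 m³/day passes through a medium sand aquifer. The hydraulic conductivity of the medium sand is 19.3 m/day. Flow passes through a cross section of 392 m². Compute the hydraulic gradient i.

From Q = K·A·i, i = Q / (K·A) = 31.2 / (19.30 × 392.0) = 0.004124.

0.00412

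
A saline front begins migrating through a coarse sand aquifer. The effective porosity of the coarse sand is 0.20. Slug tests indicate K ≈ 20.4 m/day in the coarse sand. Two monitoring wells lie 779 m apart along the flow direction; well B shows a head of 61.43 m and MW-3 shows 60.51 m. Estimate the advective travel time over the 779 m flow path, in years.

17.7

Hydraulic gradient i = (61.43 − 60.51) / 779 = 0.92 / 779 = 0.001181.
Darcy flux q = K · i = 20.40 × 0.001181 = 0.02409 m/day.
Seepage velocity v = q / n_e = 0.02409 / 0.20 = 0.1205 m/day.
Travel time t = L / v = 779 / 0.1205 = 6467 days = 17.71 years.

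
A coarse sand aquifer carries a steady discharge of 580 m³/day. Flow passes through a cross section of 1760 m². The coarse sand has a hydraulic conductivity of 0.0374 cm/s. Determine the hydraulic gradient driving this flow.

0.0102

Convert K: 0.0374 cm/s × 864 = 32.31 m/day.
From Q = K·A·i, i = Q / (K·A) = 580 / (32.31 × 1760) = 0.01020.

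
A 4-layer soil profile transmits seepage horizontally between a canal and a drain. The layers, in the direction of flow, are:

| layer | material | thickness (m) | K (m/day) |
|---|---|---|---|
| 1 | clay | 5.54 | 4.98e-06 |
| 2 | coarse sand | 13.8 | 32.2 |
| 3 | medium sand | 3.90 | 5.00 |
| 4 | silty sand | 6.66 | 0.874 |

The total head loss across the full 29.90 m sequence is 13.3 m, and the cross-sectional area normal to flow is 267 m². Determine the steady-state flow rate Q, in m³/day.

0.00319

Flow is perpendicular to layering, so the layers act in series and the equivalent K is the thickness-weighted harmonic mean.
Total thickness L = 5.54 + 13.8 + 3.90 + 6.66 = 29.90 m.
Σ(b_i/K_i) = 5.54/4.98e-06 + 13.8/32.2 + 3.90/5.00 + 6.66/0.874 = 1.112e+06 d.
K_eq = L / Σ(b_i/K_i) = 29.90 / 1.112e+06 = 2.688e-05 m/day.
Q = K_eq · A · (Δh/L) = 2.688e-05 × 267 × (13.3/29.90) = 0.003192 m³/day.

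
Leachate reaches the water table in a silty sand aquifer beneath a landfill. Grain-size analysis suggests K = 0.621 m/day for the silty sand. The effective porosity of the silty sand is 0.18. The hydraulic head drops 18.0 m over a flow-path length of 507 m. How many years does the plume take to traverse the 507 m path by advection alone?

Hydraulic gradient i = Δh / L = 18.0 / 507 = 0.03550.
Darcy flux q = K · i = 0.6210 × 0.03550 = 0.02205 m/day.
Seepage velocity v = q / n_e = 0.02205 / 0.18 = 0.1225 m/day.
Travel time t = L / v = 507 / 0.1225 = 4139 days = 11.33 years.

11.3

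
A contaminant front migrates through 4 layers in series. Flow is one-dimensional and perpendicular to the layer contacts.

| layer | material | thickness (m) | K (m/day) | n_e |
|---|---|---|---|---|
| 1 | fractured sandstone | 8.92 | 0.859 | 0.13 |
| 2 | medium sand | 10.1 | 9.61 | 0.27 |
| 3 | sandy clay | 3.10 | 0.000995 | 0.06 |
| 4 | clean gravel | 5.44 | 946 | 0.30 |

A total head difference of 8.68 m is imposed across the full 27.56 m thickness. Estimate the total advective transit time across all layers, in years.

With flow normal to the layers, continuity requires the same specific discharge q through every layer.
Σ(b_i/K_i) = 8.92/0.859 + 10.1/9.61 + 3.10/0.000995 + 5.44/946 = 3127 d.
q = Δh / Σ(b_i/K_i) = 8.68 / 3127 = 0.002776 m/day.
In each layer the seepage velocity is v_i = q/n_i, so the layer transit time is t_i = b_i·n_i / q:
  layer 1 (fractured sandstone): t_1 = 8.92 × 0.13 / 0.002776 = 417.8 d
  layer 2 (medium sand): t_2 = 10.1 × 0.27 / 0.002776 = 982.4 d
  layer 3 (sandy clay): t_3 = 3.10 × 0.06 / 0.002776 = 67.01 d
  layer 4 (clean gravel): t_4 = 5.44 × 0.30 / 0.002776 = 587.9 d
Total t = Σ t_i = 2055 days = 5.627 years.

5.63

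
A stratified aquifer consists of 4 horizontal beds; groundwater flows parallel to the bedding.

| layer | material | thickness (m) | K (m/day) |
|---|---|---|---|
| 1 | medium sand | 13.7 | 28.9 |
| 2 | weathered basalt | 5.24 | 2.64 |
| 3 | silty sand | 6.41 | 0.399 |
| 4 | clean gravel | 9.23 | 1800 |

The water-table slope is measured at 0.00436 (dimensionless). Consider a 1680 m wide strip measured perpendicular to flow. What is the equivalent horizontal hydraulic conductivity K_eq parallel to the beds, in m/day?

492

Flow is parallel to layering, so each bed carries its own Darcy discharge and the transmissivities add.
Σ(K_i·b_i) = 28.9×13.7 + 2.64×5.24 + 0.399×6.41 + 1800×9.23 = 17026 m²/day.
Total thickness b = 34.58 m, so K_eq = Σ(K_i·b_i)/b = 492.4 m/day.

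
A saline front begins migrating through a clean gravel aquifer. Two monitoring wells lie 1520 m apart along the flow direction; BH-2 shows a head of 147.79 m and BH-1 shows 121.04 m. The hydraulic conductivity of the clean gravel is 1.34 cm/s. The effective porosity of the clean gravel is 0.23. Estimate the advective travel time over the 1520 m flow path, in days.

Convert K: 1.34 cm/s × 864 = 1158 m/day.
Hydraulic gradient i = (147.79 − 121.04) / 1520 = 26.75 / 1520 = 0.01760.
Darcy flux q = K · i = 1158 × 0.01760 = 20.38 m/day.
Seepage velocity v = q / n_e = 20.38 / 0.23 = 88.59 m/day.
Travel time t = L / v = 1520 / 88.59 = 17.16 days.

17.2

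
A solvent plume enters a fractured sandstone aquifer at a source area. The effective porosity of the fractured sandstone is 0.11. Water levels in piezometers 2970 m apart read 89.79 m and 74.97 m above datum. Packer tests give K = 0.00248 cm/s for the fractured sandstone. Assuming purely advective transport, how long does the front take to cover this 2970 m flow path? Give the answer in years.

Convert K: 0.00248 cm/s × 864 = 2.143 m/day.
Hydraulic gradient i = (89.79 − 74.97) / 2970 = 14.82 / 2970 = 0.004990.
Darcy flux q = K · i = 2.143 × 0.004990 = 0.01069 m/day.
Seepage velocity v = q / n_e = 0.01069 / 0.11 = 0.09720 m/day.
Travel time t = L / v = 2970 / 0.09720 = 30556 days = 83.66 years.

83.7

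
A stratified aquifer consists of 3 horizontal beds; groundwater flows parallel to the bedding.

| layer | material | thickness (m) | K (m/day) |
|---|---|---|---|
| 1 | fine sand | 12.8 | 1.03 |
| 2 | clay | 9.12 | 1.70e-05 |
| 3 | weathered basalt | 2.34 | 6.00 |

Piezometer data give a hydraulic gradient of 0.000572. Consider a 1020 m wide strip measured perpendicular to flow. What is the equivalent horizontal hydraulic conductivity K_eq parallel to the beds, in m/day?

Flow is parallel to layering, so each bed carries its own Darcy discharge and the transmissivities add.
Σ(K_i·b_i) = 1.03×12.8 + 1.70e-05×9.12 + 6.00×2.34 = 27.22 m²/day.
Total thickness b = 24.26 m, so K_eq = Σ(K_i·b_i)/b = 1.122 m/day.

1.12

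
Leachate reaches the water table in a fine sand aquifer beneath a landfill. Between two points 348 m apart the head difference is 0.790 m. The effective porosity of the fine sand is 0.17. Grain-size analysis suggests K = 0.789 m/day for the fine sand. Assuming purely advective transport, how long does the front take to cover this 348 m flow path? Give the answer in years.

Hydraulic gradient i = Δh / L = 0.790 / 348 = 0.002270.
Darcy flux q = K · i = 0.7890 × 0.002270 = 0.001791 m/day.
Seepage velocity v = q / n_e = 0.001791 / 0.17 = 0.01054 m/day.
Travel time t = L / v = 348 / 0.01054 = 33030 days = 90.43 years.

90.4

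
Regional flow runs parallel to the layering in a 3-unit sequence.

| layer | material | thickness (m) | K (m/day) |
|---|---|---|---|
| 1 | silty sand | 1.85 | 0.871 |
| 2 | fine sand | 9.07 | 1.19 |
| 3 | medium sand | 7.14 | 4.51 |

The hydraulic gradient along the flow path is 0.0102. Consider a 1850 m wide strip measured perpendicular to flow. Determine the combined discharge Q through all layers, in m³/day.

Flow is parallel to layering, so each bed carries its own Darcy discharge and the transmissivities add.
Σ(K_i·b_i) = 0.871×1.85 + 1.19×9.07 + 4.51×7.14 = 44.61 m²/day.
Hydraulic gradient i = 0.0102.
Q = Σ(K_i·b_i) · W · i = 44.61 × 1850 × 0.01020 = 841.7 m³/day.

842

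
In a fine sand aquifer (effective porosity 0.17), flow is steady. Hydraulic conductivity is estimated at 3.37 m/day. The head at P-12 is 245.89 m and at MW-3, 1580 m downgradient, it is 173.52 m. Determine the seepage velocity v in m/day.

Hydraulic gradient i = (245.89 − 173.52) / 1580 = 72.37 / 1580 = 0.04580.
Darcy flux q = K · i = 3.370 × 0.04580 = 0.1544 m/day.
Seepage velocity v = q / n_e = 0.1544 / 0.17 = 0.9080 m/day.

0.908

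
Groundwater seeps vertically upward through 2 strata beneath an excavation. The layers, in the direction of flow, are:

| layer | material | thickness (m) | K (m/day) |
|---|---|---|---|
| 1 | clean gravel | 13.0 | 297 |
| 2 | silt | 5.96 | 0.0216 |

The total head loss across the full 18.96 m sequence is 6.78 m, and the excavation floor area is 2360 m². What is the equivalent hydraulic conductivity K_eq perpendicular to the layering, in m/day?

Flow is perpendicular to layering, so the layers act in series and the equivalent K is the thickness-weighted harmonic mean.
Total thickness L = 13.0 + 5.96 = 18.96 m.
Σ(b_i/K_i) = 13.0/297 + 5.96/0.0216 = 276.0 d.
K_eq = L / Σ(b_i/K_i) = 18.96 / 276.0 = 0.06870 m/day.

0.0687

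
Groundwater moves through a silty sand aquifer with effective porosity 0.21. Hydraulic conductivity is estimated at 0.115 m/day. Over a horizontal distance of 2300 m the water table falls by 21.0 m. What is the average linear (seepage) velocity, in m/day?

0.00500

Hydraulic gradient i = Δh / L = 21.0 / 2300 = 0.009130.
Darcy flux q = K · i = 0.1150 × 0.009130 = 0.001050 m/day.
Seepage velocity v = q / n_e = 0.001050 / 0.21 = 0.005000 m/day.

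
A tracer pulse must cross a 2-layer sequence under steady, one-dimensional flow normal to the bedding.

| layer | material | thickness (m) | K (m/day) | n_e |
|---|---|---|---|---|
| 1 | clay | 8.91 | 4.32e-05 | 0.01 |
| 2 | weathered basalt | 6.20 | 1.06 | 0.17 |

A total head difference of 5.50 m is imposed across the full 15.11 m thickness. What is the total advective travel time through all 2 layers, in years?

117

With flow normal to the layers, continuity requires the same specific discharge q through every layer.
Σ(b_i/K_i) = 8.91/4.32e-05 + 6.20/1.06 = 2.063e+05 d.
q = Δh / Σ(b_i/K_i) = 5.50 / 2.063e+05 = 2.667e-05 m/day.
In each layer the seepage velocity is v_i = q/n_i, so the layer transit time is t_i = b_i·n_i / q:
  layer 1 (clay): t_1 = 8.91 × 0.01 / 2.667e-05 = 3341 d
  layer 2 (weathered basalt): t_2 = 6.20 × 0.17 / 2.667e-05 = 39526 d
Total t = Σ t_i = 42867 days = 117.4 years.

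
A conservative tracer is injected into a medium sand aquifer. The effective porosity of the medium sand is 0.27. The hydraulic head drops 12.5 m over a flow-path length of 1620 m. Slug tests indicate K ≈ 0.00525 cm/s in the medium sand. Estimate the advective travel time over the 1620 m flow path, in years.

Convert K: 0.00525 cm/s × 864 = 4.536 m/day.
Hydraulic gradient i = Δh / L = 12.5 / 1620 = 0.007716.
Darcy flux q = K · i = 4.536 × 0.007716 = 0.03500 m/day.
Seepage velocity v = q / n_e = 0.03500 / 0.27 = 0.1296 m/day.
Travel time t = L / v = 1620 / 0.1296 = 12497 days = 34.22 years.

34.2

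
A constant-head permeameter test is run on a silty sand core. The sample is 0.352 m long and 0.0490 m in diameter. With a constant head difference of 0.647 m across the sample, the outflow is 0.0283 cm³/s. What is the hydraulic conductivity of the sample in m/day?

Cross-sectional area A = π·(d/2)² = π × (0.0490/2)² = 0.001886 m².
Convert discharge: 0.0283 cm³/s = 2.830e-08 m³/s.
Darcy's law rearranged: K = Q·L / (A·Δh) = 2.830e-08 × 0.352 / (0.001886 × 0.647) = 8.165e-06 m/s = 0.7054 m/day.

0.705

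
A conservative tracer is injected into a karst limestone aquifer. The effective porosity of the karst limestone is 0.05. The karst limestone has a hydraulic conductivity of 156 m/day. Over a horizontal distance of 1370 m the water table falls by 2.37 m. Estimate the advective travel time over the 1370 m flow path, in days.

Hydraulic gradient i = Δh / L = 2.37 / 1370 = 0.001730.
Darcy flux q = K · i = 156.0 × 0.001730 = 0.2699 m/day.
Seepage velocity v = q / n_e = 0.2699 / 0.05 = 5.397 m/day.
Travel time t = L / v = 1370 / 5.397 = 253.8 days.

254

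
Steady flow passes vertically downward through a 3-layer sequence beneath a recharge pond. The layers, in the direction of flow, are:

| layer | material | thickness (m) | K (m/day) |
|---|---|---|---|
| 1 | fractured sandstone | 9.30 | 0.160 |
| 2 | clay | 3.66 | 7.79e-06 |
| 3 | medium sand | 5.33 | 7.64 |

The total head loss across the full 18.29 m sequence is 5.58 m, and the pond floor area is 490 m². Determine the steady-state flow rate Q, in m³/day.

0.00582

Flow is perpendicular to layering, so the layers act in series and the equivalent K is the thickness-weighted harmonic mean.
Total thickness L = 9.30 + 3.66 + 5.33 = 18.29 m.
Σ(b_i/K_i) = 9.30/0.160 + 3.66/7.79e-06 + 5.33/7.64 = 4.699e+05 d.
K_eq = L / Σ(b_i/K_i) = 18.29 / 4.699e+05 = 3.892e-05 m/day.
Q = K_eq · A · (Δh/L) = 3.892e-05 × 490 × (5.58/18.29) = 0.005819 m³/day.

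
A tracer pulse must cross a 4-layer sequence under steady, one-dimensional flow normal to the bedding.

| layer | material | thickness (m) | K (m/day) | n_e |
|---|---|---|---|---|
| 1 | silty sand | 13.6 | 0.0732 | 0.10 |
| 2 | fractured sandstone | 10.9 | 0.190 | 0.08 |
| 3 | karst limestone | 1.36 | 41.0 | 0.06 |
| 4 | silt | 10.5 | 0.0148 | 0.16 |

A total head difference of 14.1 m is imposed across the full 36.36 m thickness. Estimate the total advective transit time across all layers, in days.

270

With flow normal to the layers, continuity requires the same specific discharge q through every layer.
Σ(b_i/K_i) = 13.6/0.0732 + 10.9/0.190 + 1.36/41.0 + 10.5/0.0148 = 952.7 d.
q = Δh / Σ(b_i/K_i) = 14.1 / 952.7 = 0.01480 m/day.
In each layer the seepage velocity is v_i = q/n_i, so the layer transit time is t_i = b_i·n_i / q:
  layer 1 (silty sand): t_1 = 13.6 × 0.10 / 0.01480 = 91.89 d
  layer 2 (fractured sandstone): t_2 = 10.9 × 0.08 / 0.01480 = 58.92 d
  layer 3 (karst limestone): t_3 = 1.36 × 0.06 / 0.01480 = 5.513 d
  layer 4 (silt): t_4 = 10.5 × 0.16 / 0.01480 = 113.5 d
Total t = Σ t_i = 269.8 days.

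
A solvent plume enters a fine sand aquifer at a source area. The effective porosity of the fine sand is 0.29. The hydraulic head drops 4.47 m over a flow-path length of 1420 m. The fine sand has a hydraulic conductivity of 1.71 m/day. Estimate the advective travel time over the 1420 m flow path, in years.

209

Hydraulic gradient i = Δh / L = 4.47 / 1420 = 0.003148.
Darcy flux q = K · i = 1.710 × 0.003148 = 0.005383 m/day.
Seepage velocity v = q / n_e = 0.005383 / 0.29 = 0.01856 m/day.
Travel time t = L / v = 1420 / 0.01856 = 76502 days = 209.5 years.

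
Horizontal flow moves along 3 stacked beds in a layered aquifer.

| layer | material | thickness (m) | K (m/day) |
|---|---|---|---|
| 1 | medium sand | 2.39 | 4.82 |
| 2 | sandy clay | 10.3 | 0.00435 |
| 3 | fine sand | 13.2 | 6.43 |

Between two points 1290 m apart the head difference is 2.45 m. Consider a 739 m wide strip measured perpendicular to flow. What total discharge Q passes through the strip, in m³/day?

135

Flow is parallel to layering, so each bed carries its own Darcy discharge and the transmissivities add.
Σ(K_i·b_i) = 4.82×2.39 + 0.00435×10.3 + 6.43×13.2 = 96.44 m²/day.
Hydraulic gradient i = Δh / L = 2.45 / 1290 = 0.001899.
Q = Σ(K_i·b_i) · W · i = 96.44 × 739 × 0.001899 = 135.4 m³/day.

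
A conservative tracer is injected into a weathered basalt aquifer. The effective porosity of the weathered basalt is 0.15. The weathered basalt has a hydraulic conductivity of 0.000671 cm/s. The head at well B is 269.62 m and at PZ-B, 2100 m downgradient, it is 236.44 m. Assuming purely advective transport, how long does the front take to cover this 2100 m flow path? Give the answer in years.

94.2

Convert K: 0.000671 cm/s × 864 = 0.5797 m/day.
Hydraulic gradient i = (269.62 − 236.44) / 2100 = 33.18 / 2100 = 0.01580.
Darcy flux q = K · i = 0.5797 × 0.01580 = 0.009160 m/day.
Seepage velocity v = q / n_e = 0.009160 / 0.15 = 0.06107 m/day.
Travel time t = L / v = 2100 / 0.06107 = 34389 days = 94.15 years.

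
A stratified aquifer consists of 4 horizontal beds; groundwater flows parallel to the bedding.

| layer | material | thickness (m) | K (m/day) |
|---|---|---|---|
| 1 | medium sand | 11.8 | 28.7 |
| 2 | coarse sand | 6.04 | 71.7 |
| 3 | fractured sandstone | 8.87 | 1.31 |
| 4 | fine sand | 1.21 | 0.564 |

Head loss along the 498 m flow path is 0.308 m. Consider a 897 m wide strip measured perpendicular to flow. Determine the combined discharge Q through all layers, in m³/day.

Flow is parallel to layering, so each bed carries its own Darcy discharge and the transmissivities add.
Σ(K_i·b_i) = 28.7×11.8 + 71.7×6.04 + 1.31×8.87 + 0.564×1.21 = 784.0 m²/day.
Hydraulic gradient i = Δh / L = 0.308 / 498 = 0.0006185.
Q = Σ(K_i·b_i) · W · i = 784.0 × 897 × 0.0006185 = 435.0 m³/day.

435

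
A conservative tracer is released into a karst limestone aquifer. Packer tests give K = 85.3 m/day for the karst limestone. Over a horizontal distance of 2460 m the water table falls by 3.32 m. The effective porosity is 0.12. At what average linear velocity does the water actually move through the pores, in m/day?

0.959

Hydraulic gradient i = Δh / L = 3.32 / 2460 = 0.001350.
Darcy flux q = K · i = 85.30 × 0.001350 = 0.1151 m/day.
Seepage velocity v = q / n_e = 0.1151 / 0.12 = 0.9593 m/day.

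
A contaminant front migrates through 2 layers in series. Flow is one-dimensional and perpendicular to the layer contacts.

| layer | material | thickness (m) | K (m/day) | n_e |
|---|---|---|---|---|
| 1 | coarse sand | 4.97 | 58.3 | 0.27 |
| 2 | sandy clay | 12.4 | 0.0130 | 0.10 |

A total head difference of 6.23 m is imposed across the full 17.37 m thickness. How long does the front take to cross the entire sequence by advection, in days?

With flow normal to the layers, continuity requires the same specific discharge q through every layer.
Σ(b_i/K_i) = 4.97/58.3 + 12.4/0.0130 = 953.9 d.
q = Δh / Σ(b_i/K_i) = 6.23 / 953.9 = 0.006531 m/day.
In each layer the seepage velocity is v_i = q/n_i, so the layer transit time is t_i = b_i·n_i / q:
  layer 1 (coarse sand): t_1 = 4.97 × 0.27 / 0.006531 = 205.5 d
  layer 2 (sandy clay): t_2 = 12.4 × 0.10 / 0.006531 = 189.9 d
Total t = Σ t_i = 395.3 days.

395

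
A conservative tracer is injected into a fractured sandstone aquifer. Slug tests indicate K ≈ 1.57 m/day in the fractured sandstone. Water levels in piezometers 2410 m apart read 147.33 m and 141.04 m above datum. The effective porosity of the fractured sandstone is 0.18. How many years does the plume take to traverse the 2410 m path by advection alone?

290

Hydraulic gradient i = (147.33 − 141.04) / 2410 = 6.29 / 2410 = 0.002610.
Darcy flux q = K · i = 1.570 × 0.002610 = 0.004098 m/day.
Seepage velocity v = q / n_e = 0.004098 / 0.18 = 0.02276 m/day.
Travel time t = L / v = 2410 / 0.02276 = 1.059e+05 days = 289.8 years.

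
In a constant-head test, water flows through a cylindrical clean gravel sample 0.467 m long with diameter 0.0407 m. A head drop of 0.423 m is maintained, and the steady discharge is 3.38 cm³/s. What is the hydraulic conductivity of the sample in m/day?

Cross-sectional area A = π·(d/2)² = π × (0.0407/2)² = 0.001301 m².
Convert discharge: 3.38 cm³/s = 3.380e-06 m³/s.
Darcy's law rearranged: K = Q·L / (A·Δh) = 3.380e-06 × 0.467 / (0.001301 × 0.423) = 0.002868 m/s = 247.8 m/day.

248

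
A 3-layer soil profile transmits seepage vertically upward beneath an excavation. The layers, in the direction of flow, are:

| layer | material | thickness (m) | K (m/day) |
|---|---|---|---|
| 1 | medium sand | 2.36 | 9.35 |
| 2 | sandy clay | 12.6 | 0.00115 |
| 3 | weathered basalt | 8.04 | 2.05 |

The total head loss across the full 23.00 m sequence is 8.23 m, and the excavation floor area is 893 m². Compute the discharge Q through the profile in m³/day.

Flow is perpendicular to layering, so the layers act in series and the equivalent K is the thickness-weighted harmonic mean.
Total thickness L = 2.36 + 12.6 + 8.04 = 23.00 m.
Σ(b_i/K_i) = 2.36/9.35 + 12.6/0.00115 + 8.04/2.05 = 10961 d.
K_eq = L / Σ(b_i/K_i) = 23.00 / 10961 = 0.002098 m/day.
Q = K_eq · A · (Δh/L) = 0.002098 × 893 × (8.23/23.00) = 0.6705 m³/day.

0.671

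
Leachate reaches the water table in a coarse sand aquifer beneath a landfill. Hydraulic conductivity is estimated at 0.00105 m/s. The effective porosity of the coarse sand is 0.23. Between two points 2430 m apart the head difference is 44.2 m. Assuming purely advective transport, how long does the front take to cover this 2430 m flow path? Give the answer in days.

339

Convert K: 0.00105 m/s × 86400 = 90.72 m/day.
Hydraulic gradient i = Δh / L = 44.2 / 2430 = 0.01819.
Darcy flux q = K · i = 90.72 × 0.01819 = 1.650 m/day.
Seepage velocity v = q / n_e = 1.650 / 0.23 = 7.174 m/day.
Travel time t = L / v = 2430 / 7.174 = 338.7 days.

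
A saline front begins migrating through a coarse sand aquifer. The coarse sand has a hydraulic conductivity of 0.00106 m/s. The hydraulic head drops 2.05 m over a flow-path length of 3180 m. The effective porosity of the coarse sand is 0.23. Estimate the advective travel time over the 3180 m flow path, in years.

Convert K: 0.00106 m/s × 86400 = 91.58 m/day.
Hydraulic gradient i = Δh / L = 2.05 / 3180 = 0.0006447.
Darcy flux q = K · i = 91.58 × 0.0006447 = 0.05904 m/day.
Seepage velocity v = q / n_e = 0.05904 / 0.23 = 0.2567 m/day.
Travel time t = L / v = 3180 / 0.2567 = 12388 days = 33.92 years.

33.9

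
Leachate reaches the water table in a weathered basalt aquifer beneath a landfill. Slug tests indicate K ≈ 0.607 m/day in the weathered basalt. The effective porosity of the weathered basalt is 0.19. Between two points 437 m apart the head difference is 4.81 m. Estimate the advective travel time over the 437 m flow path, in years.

34.0

Hydraulic gradient i = Δh / L = 4.81 / 437 = 0.01101.
Darcy flux q = K · i = 0.6070 × 0.01101 = 0.006681 m/day.
Seepage velocity v = q / n_e = 0.006681 / 0.19 = 0.03516 m/day.
Travel time t = L / v = 437 / 0.03516 = 12427 days = 34.02 years.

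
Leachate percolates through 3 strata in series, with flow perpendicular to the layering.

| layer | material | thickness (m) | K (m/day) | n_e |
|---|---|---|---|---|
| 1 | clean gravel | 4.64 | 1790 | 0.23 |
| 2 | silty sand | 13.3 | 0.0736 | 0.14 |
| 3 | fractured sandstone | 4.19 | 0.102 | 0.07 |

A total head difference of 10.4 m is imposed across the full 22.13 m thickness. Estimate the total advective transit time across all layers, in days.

With flow normal to the layers, continuity requires the same specific discharge q through every layer.
Σ(b_i/K_i) = 4.64/1790 + 13.3/0.0736 + 4.19/0.102 = 221.8 d.
q = Δh / Σ(b_i/K_i) = 10.4 / 221.8 = 0.04689 m/day.
In each layer the seepage velocity is v_i = q/n_i, so the layer transit time is t_i = b_i·n_i / q:
  layer 1 (clean gravel): t_1 = 4.64 × 0.23 / 0.04689 = 22.76 d
  layer 2 (silty sand): t_2 = 13.3 × 0.14 / 0.04689 = 39.71 d
  layer 3 (fractured sandstone): t_3 = 4.19 × 0.07 / 0.04689 = 6.255 d
Total t = Σ t_i = 68.72 days.

68.7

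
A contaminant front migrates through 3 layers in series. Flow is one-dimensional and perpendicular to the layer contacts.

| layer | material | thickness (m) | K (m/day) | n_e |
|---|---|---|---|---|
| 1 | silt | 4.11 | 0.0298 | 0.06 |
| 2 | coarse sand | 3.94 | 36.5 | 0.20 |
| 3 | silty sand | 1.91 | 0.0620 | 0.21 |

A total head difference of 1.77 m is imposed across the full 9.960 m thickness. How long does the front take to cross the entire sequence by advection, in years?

0.375

With flow normal to the layers, continuity requires the same specific discharge q through every layer.
Σ(b_i/K_i) = 4.11/0.0298 + 3.94/36.5 + 1.91/0.0620 = 168.8 d.
q = Δh / Σ(b_i/K_i) = 1.77 / 168.8 = 0.01048 m/day.
In each layer the seepage velocity is v_i = q/n_i, so the layer transit time is t_i = b_i·n_i / q:
  layer 1 (silt): t_1 = 4.11 × 0.06 / 0.01048 = 23.52 d
  layer 2 (coarse sand): t_2 = 3.94 × 0.20 / 0.01048 = 75.16 d
  layer 3 (silty sand): t_3 = 1.91 × 0.21 / 0.01048 = 38.26 d
Total t = Σ t_i = 136.9 days = 0.3749 years.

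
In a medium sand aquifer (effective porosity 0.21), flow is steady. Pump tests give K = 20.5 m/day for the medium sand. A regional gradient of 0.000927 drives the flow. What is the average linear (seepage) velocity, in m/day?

Hydraulic gradient i = 0.000927.
Darcy flux q = K · i = 20.50 × 0.0009270 = 0.01900 m/day.
Seepage velocity v = q / n_e = 0.01900 / 0.21 = 0.09049 m/day.

0.0905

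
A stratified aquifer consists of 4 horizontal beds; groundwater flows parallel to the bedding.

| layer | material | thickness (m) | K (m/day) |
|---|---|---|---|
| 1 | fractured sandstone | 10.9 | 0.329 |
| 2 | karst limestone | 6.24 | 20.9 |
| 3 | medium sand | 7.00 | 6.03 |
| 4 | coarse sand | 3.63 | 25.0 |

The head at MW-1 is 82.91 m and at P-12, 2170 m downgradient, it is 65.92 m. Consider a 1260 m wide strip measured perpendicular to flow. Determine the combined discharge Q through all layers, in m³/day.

Flow is parallel to layering, so each bed carries its own Darcy discharge and the transmissivities add.
Σ(K_i·b_i) = 0.329×10.9 + 20.9×6.24 + 6.03×7.00 + 25.0×3.63 = 267.0 m²/day.
Hydraulic gradient i = (82.91 − 65.92) / 2170 = 16.99 / 2170 = 0.007829.
Q = Σ(K_i·b_i) · W · i = 267.0 × 1260 × 0.007829 = 2634 m³/day.

2630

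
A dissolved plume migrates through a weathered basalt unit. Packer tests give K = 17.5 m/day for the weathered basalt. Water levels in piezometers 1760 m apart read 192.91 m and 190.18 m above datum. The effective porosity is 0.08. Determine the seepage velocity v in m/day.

0.339

Hydraulic gradient i = (192.91 − 190.18) / 1760 = 2.73 / 1760 = 0.001551.
Darcy flux q = K · i = 17.50 × 0.001551 = 0.02714 m/day.
Seepage velocity v = q / n_e = 0.02714 / 0.08 = 0.3393 m/day.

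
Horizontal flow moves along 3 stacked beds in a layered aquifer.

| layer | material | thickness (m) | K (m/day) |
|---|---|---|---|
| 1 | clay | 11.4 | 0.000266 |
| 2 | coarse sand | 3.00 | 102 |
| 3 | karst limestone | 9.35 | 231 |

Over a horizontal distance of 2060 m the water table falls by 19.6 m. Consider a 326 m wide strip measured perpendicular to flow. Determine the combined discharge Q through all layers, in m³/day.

7650

Flow is parallel to layering, so each bed carries its own Darcy discharge and the transmissivities add.
Σ(K_i·b_i) = 0.000266×11.4 + 102×3.00 + 231×9.35 = 2466 m²/day.
Hydraulic gradient i = Δh / L = 19.6 / 2060 = 0.009515.
Q = Σ(K_i·b_i) · W · i = 2466 × 326 × 0.009515 = 7648 m³/day.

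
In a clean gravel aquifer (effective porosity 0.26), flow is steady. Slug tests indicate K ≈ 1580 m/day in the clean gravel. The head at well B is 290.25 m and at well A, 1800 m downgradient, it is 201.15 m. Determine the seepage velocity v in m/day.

Hydraulic gradient i = (290.25 − 201.15) / 1800 = 89.1 / 1800 = 0.04950.
Darcy flux q = K · i = 1580 × 0.04950 = 78.21 m/day.
Seepage velocity v = q / n_e = 78.21 / 0.26 = 300.8 m/day.

301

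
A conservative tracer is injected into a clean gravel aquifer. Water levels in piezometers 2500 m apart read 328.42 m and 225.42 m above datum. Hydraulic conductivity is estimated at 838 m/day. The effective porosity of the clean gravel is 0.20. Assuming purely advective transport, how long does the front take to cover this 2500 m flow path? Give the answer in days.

14.5

Hydraulic gradient i = (328.42 − 225.42) / 2500 = 103 / 2500 = 0.04120.
Darcy flux q = K · i = 838.0 × 0.04120 = 34.53 m/day.
Seepage velocity v = q / n_e = 34.53 / 0.20 = 172.6 m/day.
Travel time t = L / v = 2500 / 172.6 = 14.48 days.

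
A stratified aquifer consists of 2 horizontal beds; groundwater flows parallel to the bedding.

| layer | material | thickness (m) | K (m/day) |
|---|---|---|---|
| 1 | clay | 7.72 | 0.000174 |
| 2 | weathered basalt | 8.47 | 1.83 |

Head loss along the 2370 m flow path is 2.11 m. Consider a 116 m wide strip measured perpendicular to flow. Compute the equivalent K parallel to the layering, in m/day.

Flow is parallel to layering, so each bed carries its own Darcy discharge and the transmissivities add.
Σ(K_i·b_i) = 0.000174×7.72 + 1.83×8.47 = 15.50 m²/day.
Total thickness b = 16.19 m, so K_eq = Σ(K_i·b_i)/b = 0.9575 m/day.

0.957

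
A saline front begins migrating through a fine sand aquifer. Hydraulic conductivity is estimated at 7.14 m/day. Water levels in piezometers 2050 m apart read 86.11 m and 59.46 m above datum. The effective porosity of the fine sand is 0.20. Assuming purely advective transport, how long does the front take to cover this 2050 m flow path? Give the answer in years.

12.1

Hydraulic gradient i = (86.11 − 59.46) / 2050 = 26.65 / 2050 = 0.01300.
Darcy flux q = K · i = 7.140 × 0.01300 = 0.09282 m/day.
Seepage velocity v = q / n_e = 0.09282 / 0.20 = 0.4641 m/day.
Travel time t = L / v = 2050 / 0.4641 = 4417 days = 12.09 years.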